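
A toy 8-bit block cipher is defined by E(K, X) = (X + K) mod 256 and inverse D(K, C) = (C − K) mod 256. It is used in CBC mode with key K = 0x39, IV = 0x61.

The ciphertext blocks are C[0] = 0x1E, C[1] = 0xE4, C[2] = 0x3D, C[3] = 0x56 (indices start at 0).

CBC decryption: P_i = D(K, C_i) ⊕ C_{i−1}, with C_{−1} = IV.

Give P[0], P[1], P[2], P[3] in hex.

P[0]: D(K, 0x1E) = 0xE5; 0xE5 ⊕ 0x61 = 0x84.
P[1]: D(K, 0xE4) = 0xAB; 0xAB ⊕ 0x1E = 0xB5.
P[2]: D(K, 0x3D) = 0x04; 0x04 ⊕ 0xE4 = 0xE0.
P[3]: D(K, 0x56) = 0x1D; 0x1D ⊕ 0x3D = 0x20.

P[0] = 0x84, P[1] = 0xB5, P[2] = 0xE0, P[3] = 0x20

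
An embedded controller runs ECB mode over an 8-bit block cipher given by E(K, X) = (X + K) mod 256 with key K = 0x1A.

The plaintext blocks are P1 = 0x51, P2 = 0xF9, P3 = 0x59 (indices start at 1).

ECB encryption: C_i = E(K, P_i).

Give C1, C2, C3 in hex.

C1: E(K, 0x51) = 0x6B.
C2: E(K, 0xF9) = 0x13.
C3: E(K, 0x59) = 0x73.

C1 = 0x6B, C2 = 0x13, C3 = 0x73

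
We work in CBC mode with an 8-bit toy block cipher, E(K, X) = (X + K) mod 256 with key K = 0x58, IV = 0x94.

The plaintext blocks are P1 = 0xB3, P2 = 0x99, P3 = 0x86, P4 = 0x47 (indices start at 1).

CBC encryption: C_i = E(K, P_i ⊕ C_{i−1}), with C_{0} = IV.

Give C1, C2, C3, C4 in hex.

C1: P1 ⊕ 0x94 = 0x27; E(K, 0x27) = 0x7F.
C2: P2 ⊕ 0x7F = 0xE6; E(K, 0xE6) = 0x3E.
C3: P3 ⊕ 0x3E = 0xB8; E(K, 0xB8) = 0x10.
C4: P4 ⊕ 0x10 = 0x57; E(K, 0x57) = 0xAF.

C1 = 0x7F, C2 = 0x3E, C3 = 0x10, C4 = 0xAF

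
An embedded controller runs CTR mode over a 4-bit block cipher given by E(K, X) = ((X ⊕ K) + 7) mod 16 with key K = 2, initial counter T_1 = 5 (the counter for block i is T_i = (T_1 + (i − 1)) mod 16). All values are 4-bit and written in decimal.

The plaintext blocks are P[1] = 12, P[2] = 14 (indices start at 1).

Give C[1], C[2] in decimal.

CTR encryption: S_i = E(K, T_i) where T_i is the counter for block i; C_i = P_i ⊕ S_i.
C[1]: T = 5, S = E(K, T) = 14; 12 ⊕ 14 = 2.
C[2]: T = 6, S = E(K, T) = 11; 14 ⊕ 11 = 5.

C[1] = 2, C[2] = 5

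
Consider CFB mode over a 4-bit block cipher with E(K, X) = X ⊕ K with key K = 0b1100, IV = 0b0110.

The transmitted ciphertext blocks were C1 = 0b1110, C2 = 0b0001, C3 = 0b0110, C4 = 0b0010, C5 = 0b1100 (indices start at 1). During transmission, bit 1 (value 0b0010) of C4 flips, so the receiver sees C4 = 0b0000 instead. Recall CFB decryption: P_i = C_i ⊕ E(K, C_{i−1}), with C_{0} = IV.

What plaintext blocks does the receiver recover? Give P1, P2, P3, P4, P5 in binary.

Only C4 changed, to 0b0000. In CFB, a change in C_i flips the same bit in P_i and garbles P_{i+1}. Decrypting the received ciphertext:
P1: E(K, 0b0110) = 0b1010; 0b1110 ⊕ 0b1010 = 0b0100.
P2: E(K, 0b1110) = 0b0010; 0b0001 ⊕ 0b0010 = 0b0011.
P3: E(K, 0b0001) = 0b1101; 0b0110 ⊕ 0b1101 = 0b1011.
P4: E(K, 0b0110) = 0b1010; 0b0000 ⊕ 0b1010 = 0b1010.
P5: E(K, 0b0000) = 0b1100; 0b1100 ⊕ 0b1100 = 0b0000.
Blocks that differ from the original plaintext: P4, P5.

P1 = 0b0100, P2 = 0b0011, P3 = 0b1011, P4 = 0b1010, P5 = 0b0000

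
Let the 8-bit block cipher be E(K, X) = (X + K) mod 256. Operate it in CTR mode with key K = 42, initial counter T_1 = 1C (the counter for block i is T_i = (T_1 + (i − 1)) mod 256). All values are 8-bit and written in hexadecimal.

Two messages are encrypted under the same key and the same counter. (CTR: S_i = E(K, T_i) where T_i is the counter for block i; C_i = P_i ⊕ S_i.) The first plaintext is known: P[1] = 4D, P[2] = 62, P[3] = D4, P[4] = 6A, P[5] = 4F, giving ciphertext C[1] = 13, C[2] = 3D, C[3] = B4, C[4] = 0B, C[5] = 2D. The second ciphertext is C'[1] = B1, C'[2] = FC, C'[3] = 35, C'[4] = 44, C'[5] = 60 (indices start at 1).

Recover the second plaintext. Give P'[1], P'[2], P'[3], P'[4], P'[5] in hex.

P'[1] = EF, P'[2] = A3, P'[3] = 55, P'[4] = 25, P'[5] = 02

In CTR with a reused counter, both messages share the same keystream S_i, so C_i ⊕ C'_i = P_i ⊕ P'_i and thus P'_i = P_i ⊕ C_i ⊕ C'_i.
P'[1]: 4D ⊕ 13 ⊕ B1 = EF.
P'[2]: 62 ⊕ 3D ⊕ FC = A3.
P'[3]: D4 ⊕ B4 ⊕ 35 = 55.
P'[4]: 6A ⊕ 0B ⊕ 44 = 25.
P'[5]: 4F ⊕ 2D ⊕ 60 = 02.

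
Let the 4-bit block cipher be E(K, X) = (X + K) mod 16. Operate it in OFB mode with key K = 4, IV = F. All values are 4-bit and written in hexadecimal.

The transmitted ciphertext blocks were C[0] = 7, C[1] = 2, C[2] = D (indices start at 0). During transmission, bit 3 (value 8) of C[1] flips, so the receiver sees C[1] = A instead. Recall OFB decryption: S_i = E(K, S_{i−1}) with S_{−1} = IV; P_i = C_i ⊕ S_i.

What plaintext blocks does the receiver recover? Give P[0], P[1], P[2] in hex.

P[0] = 4, P[1] = D, P[2] = 6

Only C[1] changed, to A. In OFB, a change in C_i flips the same bit in P_i only; the keystream is unaffected. Decrypting the received ciphertext:
P[0]: S = E(K, F) = 3; 7 ⊕ 3 = 4.
P[1]: S = E(K, 3) = 7; A ⊕ 7 = D.
P[2]: S = E(K, 7) = B; D ⊕ B = 6.
Blocks that differ from the original plaintext: P[1].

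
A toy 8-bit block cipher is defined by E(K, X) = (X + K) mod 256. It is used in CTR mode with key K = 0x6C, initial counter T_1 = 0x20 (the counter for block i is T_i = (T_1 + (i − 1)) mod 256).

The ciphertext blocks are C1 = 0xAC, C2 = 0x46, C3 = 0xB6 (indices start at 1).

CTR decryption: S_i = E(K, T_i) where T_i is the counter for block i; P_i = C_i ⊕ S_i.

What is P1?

P1 = 0x20

P1: T = 0x20, S = E(K, T) = 0x8C; 0xAC ⊕ 0x8C = 0x20.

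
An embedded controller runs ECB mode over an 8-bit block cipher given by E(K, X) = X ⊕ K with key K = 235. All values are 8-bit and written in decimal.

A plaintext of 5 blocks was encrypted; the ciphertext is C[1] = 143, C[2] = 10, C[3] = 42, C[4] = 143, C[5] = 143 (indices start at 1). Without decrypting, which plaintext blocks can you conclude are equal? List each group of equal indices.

ECB encrypts each block independently with the same key, so equal ciphertext blocks imply equal plaintext blocks.
C[1] = C[4] = C[5] = 143, so P[1] = P[4] = P[5].

P[1] = P[4] = P[5]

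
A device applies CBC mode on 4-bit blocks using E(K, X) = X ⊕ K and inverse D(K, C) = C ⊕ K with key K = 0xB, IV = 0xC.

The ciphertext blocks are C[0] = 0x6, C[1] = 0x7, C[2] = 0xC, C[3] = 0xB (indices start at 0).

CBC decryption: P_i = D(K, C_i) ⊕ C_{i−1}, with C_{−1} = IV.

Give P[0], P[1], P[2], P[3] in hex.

P[0]: D(K, 0x6) = 0xD; 0xD ⊕ 0xC = 0x1.
P[1]: D(K, 0x7) = 0xC; 0xC ⊕ 0x6 = 0xA.
P[2]: D(K, 0xC) = 0x7; 0x7 ⊕ 0x7 = 0x0.
P[3]: D(K, 0xB) = 0x0; 0x0 ⊕ 0xC = 0xC.

P[0] = 0x1, P[1] = 0xA, P[2] = 0x0, P[3] = 0xC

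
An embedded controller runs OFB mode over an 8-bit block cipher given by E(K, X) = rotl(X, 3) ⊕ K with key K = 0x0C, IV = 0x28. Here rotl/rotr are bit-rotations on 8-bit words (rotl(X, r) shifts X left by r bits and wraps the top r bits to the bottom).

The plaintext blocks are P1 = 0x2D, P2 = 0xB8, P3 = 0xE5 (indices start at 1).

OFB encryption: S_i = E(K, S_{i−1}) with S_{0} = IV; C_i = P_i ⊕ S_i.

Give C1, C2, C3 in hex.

C1 = 0x60, C2 = 0xDE, C3 = 0xDA

C1: S = E(K, 0x28) = 0x4D; 0x2D ⊕ 0x4D = 0x60.
C2: S = E(K, 0x4D) = 0x66; 0xB8 ⊕ 0x66 = 0xDE.
C3: S = E(K, 0x66) = 0x3F; 0xE5 ⊕ 0x3F = 0xDA.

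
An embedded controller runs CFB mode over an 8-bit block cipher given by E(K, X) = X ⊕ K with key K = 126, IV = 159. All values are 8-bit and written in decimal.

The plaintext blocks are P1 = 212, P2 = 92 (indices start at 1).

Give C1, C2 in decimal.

CFB encryption: C_i = P_i ⊕ E(K, C_{i−1}), with C_{0} = IV.
C1: E(K, 159) = 225; 212 ⊕ 225 = 53.
C2: E(K, 53) = 75; 92 ⊕ 75 = 23.

C1 = 53, C2 = 23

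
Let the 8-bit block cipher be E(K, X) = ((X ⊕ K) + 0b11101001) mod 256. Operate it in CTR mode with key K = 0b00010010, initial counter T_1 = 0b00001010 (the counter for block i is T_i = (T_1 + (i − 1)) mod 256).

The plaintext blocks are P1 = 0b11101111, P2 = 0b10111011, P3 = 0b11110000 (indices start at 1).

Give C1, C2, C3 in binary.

CTR encryption: S_i = E(K, T_i) where T_i is the counter for block i; C_i = P_i ⊕ S_i.
C1: T = 0b00001010, S = E(K, T) = 0b00000001; 0b11101111 ⊕ 0b00000001 = 0b11101110.
C2: T = 0b00001011, S = E(K, T) = 0b00000010; 0b10111011 ⊕ 0b00000010 = 0b10111001.
C3: T = 0b00001100, S = E(K, T) = 0b00000111; 0b11110000 ⊕ 0b00000111 = 0b11110111.

C1 = 0b11101110, C2 = 0b10111001, C3 = 0b11110111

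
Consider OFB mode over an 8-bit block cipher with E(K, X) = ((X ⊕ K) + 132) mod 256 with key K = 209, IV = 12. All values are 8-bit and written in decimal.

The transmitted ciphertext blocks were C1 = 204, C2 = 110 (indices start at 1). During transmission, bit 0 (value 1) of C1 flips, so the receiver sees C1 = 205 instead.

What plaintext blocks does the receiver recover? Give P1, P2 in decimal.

P1 = 172, P2 = 90

OFB decryption: S_i = E(K, S_{i−1}) with S_{0} = IV; P_i = C_i ⊕ S_i.
Only C1 changed, to 205. In OFB, a change in C_i flips the same bit in P_i only; the keystream is unaffected. Decrypting the received ciphertext:
P1: S = E(K, 12) = 97; 205 ⊕ 97 = 172.
P2: S = E(K, 97) = 52; 110 ⊕ 52 = 90.
Blocks that differ from the original plaintext: P1.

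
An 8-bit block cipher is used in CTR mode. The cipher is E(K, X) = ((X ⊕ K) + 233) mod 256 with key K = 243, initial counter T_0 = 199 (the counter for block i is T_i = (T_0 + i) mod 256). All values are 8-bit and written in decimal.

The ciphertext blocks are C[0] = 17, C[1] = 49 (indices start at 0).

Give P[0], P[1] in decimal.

CTR decryption: S_i = E(K, T_i) where T_i is the counter for block i; P_i = C_i ⊕ S_i.
P[0]: T = 199, S = E(K, T) = 29; 17 ⊕ 29 = 12.
P[1]: T = 200, S = E(K, T) = 36; 49 ⊕ 36 = 21.

P[0] = 12, P[1] = 21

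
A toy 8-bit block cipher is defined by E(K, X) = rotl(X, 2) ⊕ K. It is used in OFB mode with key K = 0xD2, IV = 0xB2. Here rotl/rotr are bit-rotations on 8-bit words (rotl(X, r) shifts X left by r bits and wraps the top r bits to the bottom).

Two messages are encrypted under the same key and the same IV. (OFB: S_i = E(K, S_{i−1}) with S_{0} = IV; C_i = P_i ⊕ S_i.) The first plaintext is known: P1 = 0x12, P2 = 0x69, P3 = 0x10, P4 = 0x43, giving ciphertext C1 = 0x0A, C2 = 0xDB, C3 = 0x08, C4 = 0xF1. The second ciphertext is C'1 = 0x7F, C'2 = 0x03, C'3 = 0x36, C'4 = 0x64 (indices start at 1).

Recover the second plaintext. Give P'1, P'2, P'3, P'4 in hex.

In OFB with a reused IV, both messages share the same keystream S_i, so C_i ⊕ C'_i = P_i ⊕ P'_i and thus P'_i = P_i ⊕ C_i ⊕ C'_i.
P'1: 0x12 ⊕ 0x0A ⊕ 0x7F = 0x67.
P'2: 0x69 ⊕ 0xDB ⊕ 0x03 = 0xB1.
P'3: 0x10 ⊕ 0x08 ⊕ 0x36 = 0x2E.
P'4: 0x43 ⊕ 0xF1 ⊕ 0x64 = 0xD6.

P'1 = 0x67, P'2 = 0xB1, P'3 = 0x2E, P'4 = 0xD6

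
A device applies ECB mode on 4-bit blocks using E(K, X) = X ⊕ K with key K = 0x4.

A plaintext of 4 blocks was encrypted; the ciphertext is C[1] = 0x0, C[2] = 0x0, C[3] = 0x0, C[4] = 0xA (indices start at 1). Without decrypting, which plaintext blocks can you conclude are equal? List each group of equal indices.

P[1] = P[2] = P[3]

ECB encrypts each block independently with the same key, so equal ciphertext blocks imply equal plaintext blocks.
C[1] = C[2] = C[3] = 0x0, so P[1] = P[2] = P[3].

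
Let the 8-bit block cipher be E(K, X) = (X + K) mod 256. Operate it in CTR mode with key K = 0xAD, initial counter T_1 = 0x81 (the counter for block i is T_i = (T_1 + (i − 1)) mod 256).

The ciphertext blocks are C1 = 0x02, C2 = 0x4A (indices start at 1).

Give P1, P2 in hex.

CTR decryption: S_i = E(K, T_i) where T_i is the counter for block i; P_i = C_i ⊕ S_i.
P1: T = 0x81, S = E(K, T) = 0x2E; 0x02 ⊕ 0x2E = 0x2C.
P2: T = 0x82, S = E(K, T) = 0x2F; 0x4A ⊕ 0x2F = 0x65.

P1 = 0x2C, P2 = 0x65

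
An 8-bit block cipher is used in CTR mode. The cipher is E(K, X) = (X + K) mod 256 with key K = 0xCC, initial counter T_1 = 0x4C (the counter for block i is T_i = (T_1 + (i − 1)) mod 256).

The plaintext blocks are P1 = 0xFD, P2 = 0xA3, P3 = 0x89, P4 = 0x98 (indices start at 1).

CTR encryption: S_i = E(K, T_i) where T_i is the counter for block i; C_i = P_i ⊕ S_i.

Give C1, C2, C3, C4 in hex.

C1: T = 0x4C, S = E(K, T) = 0x18; 0xFD ⊕ 0x18 = 0xE5.
C2: T = 0x4D, S = E(K, T) = 0x19; 0xA3 ⊕ 0x19 = 0xBA.
C3: T = 0x4E, S = E(K, T) = 0x1A; 0x89 ⊕ 0x1A = 0x93.
C4: T = 0x4F, S = E(K, T) = 0x1B; 0x98 ⊕ 0x1B = 0x83.

C1 = 0xE5, C2 = 0xBA, C3 = 0x93, C4 = 0x83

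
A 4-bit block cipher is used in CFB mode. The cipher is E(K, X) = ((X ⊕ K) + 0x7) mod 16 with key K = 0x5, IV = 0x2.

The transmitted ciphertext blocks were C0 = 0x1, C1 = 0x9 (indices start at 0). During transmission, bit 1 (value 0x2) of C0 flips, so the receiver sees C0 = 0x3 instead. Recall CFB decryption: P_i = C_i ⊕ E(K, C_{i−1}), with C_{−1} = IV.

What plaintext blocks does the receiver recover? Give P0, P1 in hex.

P0 = 0xD, P1 = 0x4

Only C0 changed, to 0x3. In CFB, a change in C_i flips the same bit in P_i and garbles P_{i+1}. Decrypting the received ciphertext:
P0: E(K, 0x2) = 0xE; 0x3 ⊕ 0xE = 0xD.
P1: E(K, 0x3) = 0xD; 0x9 ⊕ 0xD = 0x4.
Blocks that differ from the original plaintext: P0, P1.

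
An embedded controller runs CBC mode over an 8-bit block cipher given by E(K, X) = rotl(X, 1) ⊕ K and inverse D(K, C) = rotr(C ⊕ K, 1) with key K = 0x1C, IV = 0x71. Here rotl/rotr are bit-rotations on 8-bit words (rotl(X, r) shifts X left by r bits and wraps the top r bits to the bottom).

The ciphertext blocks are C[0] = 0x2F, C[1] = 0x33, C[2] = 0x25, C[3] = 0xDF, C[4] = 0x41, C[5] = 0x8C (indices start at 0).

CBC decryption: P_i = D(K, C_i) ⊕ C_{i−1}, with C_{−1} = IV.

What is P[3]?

P[3]: D(K, 0xDF) = 0xE1; 0xE1 ⊕ 0x25 = 0xC4.

P[3] = 0xC4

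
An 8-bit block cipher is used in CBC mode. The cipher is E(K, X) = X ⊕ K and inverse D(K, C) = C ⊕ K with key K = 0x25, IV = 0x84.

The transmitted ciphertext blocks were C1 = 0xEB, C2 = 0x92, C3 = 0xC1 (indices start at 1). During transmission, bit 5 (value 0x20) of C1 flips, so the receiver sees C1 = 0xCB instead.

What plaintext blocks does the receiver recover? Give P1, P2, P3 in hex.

CBC decryption: P_i = D(K, C_i) ⊕ C_{i−1}, with C_{0} = IV.
Only C1 changed, to 0xCB. In CBC, a change in C_i garbles P_i and flips the same bit in P_{i+1}. Decrypting the received ciphertext:
P1: D(K, 0xCB) = 0xEE; 0xEE ⊕ 0x84 = 0x6A.
P2: D(K, 0x92) = 0xB7; 0xB7 ⊕ 0xCB = 0x7C.
P3: D(K, 0xC1) = 0xE4; 0xE4 ⊕ 0x92 = 0x76.
Blocks that differ from the original plaintext: P1, P2.

P1 = 0x6A, P2 = 0x7C, P3 = 0x76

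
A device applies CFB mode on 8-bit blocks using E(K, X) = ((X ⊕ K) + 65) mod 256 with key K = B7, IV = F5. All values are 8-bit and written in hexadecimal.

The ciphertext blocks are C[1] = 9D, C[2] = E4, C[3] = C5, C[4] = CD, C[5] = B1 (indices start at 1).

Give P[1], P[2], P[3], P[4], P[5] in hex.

P[1] = 3A, P[2] = 6B, P[3] = 7D, P[4] = 1A, P[5] = 6E

CFB decryption: P_i = C_i ⊕ E(K, C_{i−1}), with C_{0} = IV.
P[1]: E(K, F5) = A7; 9D ⊕ A7 = 3A.
P[2]: E(K, 9D) = 8F; E4 ⊕ 8F = 6B.
P[3]: E(K, E4) = B8; C5 ⊕ B8 = 7D.
P[4]: E(K, C5) = D7; CD ⊕ D7 = 1A.
P[5]: E(K, CD) = DF; B1 ⊕ DF = 6E.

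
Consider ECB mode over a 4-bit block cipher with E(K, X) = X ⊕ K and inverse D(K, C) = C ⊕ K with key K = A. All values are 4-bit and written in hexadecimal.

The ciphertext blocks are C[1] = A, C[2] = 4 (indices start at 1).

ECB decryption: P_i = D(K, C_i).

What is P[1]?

P[1] = 0

P[1]: D(K, A) = 0.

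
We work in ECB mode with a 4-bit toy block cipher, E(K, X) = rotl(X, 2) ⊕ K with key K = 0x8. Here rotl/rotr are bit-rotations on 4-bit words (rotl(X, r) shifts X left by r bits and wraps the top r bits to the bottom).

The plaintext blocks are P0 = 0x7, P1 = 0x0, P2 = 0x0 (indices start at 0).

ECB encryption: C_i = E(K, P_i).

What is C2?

C2 = 0x8

C2: E(K, 0x0) = 0x8.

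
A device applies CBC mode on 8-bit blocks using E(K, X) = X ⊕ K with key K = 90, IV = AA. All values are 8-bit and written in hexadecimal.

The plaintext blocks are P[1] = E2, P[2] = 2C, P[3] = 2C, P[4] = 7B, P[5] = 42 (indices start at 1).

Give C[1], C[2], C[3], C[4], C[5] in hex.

CBC encryption: C_i = E(K, P_i ⊕ C_{i−1}), with C_{0} = IV.
C[1]: P[1] ⊕ AA = 48; E(K, 48) = D8.
C[2]: P[2] ⊕ D8 = F4; E(K, F4) = 64.
C[3]: P[3] ⊕ 64 = 48; E(K, 48) = D8.
C[4]: P[4] ⊕ D8 = A3; E(K, A3) = 33.
C[5]: P[5] ⊕ 33 = 71; E(K, 71) = E1.

C[1] = D8, C[2] = 64, C[3] = D8, C[4] = 33, C[5] = E1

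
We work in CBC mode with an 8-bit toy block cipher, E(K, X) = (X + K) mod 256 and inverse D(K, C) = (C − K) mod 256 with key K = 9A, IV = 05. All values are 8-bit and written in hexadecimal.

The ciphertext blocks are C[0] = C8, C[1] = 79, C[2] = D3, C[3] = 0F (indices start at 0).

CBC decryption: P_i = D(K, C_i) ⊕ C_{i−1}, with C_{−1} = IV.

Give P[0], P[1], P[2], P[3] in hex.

P[0]: D(K, C8) = 2E; 2E ⊕ 05 = 2B.
P[1]: D(K, 79) = DF; DF ⊕ C8 = 17.
P[2]: D(K, D3) = 39; 39 ⊕ 79 = 40.
P[3]: D(K, 0F) = 75; 75 ⊕ D3 = A6.

P[0] = 2B, P[1] = 17, P[2] = 40, P[3] = A6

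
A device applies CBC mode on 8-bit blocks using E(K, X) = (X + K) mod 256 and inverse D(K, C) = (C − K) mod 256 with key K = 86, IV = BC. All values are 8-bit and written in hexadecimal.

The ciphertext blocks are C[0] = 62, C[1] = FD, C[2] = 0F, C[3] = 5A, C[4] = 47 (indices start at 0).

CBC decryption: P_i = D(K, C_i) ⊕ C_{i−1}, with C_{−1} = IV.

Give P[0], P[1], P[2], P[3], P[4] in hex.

P[0] = 60, P[1] = 15, P[2] = 74, P[3] = DB, P[4] = 9B

P[0]: D(K, 62) = DC; DC ⊕ BC = 60.
P[1]: D(K, FD) = 77; 77 ⊕ 62 = 15.
P[2]: D(K, 0F) = 89; 89 ⊕ FD = 74.
P[3]: D(K, 5A) = D4; D4 ⊕ 0F = DB.
P[4]: D(K, 47) = C1; C1 ⊕ 5A = 9B.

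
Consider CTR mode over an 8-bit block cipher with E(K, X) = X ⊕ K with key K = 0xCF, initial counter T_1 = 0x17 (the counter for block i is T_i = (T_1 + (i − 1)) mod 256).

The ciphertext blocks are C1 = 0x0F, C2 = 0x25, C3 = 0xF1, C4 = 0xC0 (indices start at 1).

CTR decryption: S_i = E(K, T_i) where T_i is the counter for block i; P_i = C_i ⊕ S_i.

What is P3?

P3: T = 0x19, S = E(K, T) = 0xD6; 0xF1 ⊕ 0xD6 = 0x27.

P3 = 0x27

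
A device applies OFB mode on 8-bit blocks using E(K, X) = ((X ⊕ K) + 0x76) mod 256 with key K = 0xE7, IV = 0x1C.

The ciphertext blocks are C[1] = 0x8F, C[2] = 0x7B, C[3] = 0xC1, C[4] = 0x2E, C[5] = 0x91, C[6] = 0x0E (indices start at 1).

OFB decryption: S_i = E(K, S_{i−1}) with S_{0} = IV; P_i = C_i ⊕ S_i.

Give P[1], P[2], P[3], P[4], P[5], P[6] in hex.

P[1]: S = E(K, 0x1C) = 0x71; 0x8F ⊕ 0x71 = 0xFE.
P[2]: S = E(K, 0x71) = 0x0C; 0x7B ⊕ 0x0C = 0x77.
P[3]: S = E(K, 0x0C) = 0x61; 0xC1 ⊕ 0x61 = 0xA0.
P[4]: S = E(K, 0x61) = 0xFC; 0x2E ⊕ 0xFC = 0xD2.
P[5]: S = E(K, 0xFC) = 0x91; 0x91 ⊕ 0x91 = 0x00.
P[6]: S = E(K, 0x91) = 0xEC; 0x0E ⊕ 0xEC = 0xE2.

P[1] = 0xFE, P[2] = 0x77, P[3] = 0xA0, P[4] = 0xD2, P[5] = 0x00, P[6] = 0xE2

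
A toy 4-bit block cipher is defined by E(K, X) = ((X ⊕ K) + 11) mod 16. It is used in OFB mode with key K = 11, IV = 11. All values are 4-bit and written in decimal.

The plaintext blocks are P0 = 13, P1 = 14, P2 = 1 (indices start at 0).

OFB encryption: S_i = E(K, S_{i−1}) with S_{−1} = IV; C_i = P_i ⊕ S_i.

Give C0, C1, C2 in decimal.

C0 = 6, C1 = 5, C2 = 10

C0: S = E(K, 11) = 11; 13 ⊕ 11 = 6.
C1: S = E(K, 11) = 11; 14 ⊕ 11 = 5.
C2: S = E(K, 11) = 11; 1 ⊕ 11 = 10.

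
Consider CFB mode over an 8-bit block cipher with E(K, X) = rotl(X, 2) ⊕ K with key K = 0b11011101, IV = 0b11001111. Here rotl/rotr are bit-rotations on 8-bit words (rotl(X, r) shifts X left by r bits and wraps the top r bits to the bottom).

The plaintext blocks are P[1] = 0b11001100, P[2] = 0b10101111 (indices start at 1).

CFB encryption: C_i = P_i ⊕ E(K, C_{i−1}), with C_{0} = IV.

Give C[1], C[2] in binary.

C[1] = 0b00101110, C[2] = 0b11001010

C[1]: E(K, 0b11001111) = 0b11100010; 0b11001100 ⊕ 0b11100010 = 0b00101110.
C[2]: E(K, 0b00101110) = 0b01100101; 0b10101111 ⊕ 0b01100101 = 0b11001010.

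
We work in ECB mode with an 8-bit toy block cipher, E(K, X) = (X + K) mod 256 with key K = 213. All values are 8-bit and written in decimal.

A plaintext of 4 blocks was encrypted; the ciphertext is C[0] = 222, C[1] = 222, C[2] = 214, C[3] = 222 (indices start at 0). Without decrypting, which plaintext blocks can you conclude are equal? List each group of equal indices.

P[0] = P[1] = P[3]

ECB encrypts each block independently with the same key, so equal ciphertext blocks imply equal plaintext blocks.
C[0] = C[1] = C[3] = 222, so P[0] = P[1] = P[3].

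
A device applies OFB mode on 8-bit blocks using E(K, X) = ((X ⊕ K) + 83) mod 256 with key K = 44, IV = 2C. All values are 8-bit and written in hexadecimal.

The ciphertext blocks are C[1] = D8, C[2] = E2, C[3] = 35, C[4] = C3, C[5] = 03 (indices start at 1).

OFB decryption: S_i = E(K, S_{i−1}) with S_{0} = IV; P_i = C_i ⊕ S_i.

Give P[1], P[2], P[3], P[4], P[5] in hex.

P[1]: S = E(K, 2C) = EB; D8 ⊕ EB = 33.
P[2]: S = E(K, EB) = 32; E2 ⊕ 32 = D0.
P[3]: S = E(K, 32) = F9; 35 ⊕ F9 = CC.
P[4]: S = E(K, F9) = 40; C3 ⊕ 40 = 83.
P[5]: S = E(K, 40) = 87; 03 ⊕ 87 = 84.

P[1] = 33, P[2] = D0, P[3] = CC, P[4] = 83, P[5] = 84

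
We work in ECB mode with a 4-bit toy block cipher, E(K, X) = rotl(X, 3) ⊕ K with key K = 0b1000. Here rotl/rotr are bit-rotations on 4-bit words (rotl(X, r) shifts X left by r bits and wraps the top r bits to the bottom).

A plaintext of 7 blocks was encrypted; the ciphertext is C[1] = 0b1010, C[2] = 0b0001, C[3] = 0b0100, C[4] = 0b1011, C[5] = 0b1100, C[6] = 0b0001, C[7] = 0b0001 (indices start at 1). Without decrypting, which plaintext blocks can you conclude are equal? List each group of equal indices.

P[2] = P[6] = P[7]

ECB encrypts each block independently with the same key, so equal ciphertext blocks imply equal plaintext blocks.
C[2] = C[6] = C[7] = 0b0001, so P[2] = P[6] = P[7].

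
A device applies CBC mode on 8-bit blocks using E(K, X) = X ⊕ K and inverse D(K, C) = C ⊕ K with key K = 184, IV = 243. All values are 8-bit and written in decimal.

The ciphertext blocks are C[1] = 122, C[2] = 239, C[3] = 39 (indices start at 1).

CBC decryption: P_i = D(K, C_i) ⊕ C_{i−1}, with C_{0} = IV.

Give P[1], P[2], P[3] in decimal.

P[1] = 49, P[2] = 45, P[3] = 112

P[1]: D(K, 122) = 194; 194 ⊕ 243 = 49.
P[2]: D(K, 239) = 87; 87 ⊕ 122 = 45.
P[3]: D(K, 39) = 159; 159 ⊕ 239 = 112.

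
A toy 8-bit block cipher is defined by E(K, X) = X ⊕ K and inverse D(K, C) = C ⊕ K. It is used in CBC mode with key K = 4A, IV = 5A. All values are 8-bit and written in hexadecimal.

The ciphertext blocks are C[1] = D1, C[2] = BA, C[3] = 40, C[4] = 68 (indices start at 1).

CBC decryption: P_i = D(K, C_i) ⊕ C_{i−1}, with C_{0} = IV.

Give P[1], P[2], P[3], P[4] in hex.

P[1] = C1, P[2] = 21, P[3] = B0, P[4] = 62

P[1]: D(K, D1) = 9B; 9B ⊕ 5A = C1.
P[2]: D(K, BA) = F0; F0 ⊕ D1 = 21.
P[3]: D(K, 40) = 0A; 0A ⊕ BA = B0.
P[4]: D(K, 68) = 22; 22 ⊕ 40 = 62.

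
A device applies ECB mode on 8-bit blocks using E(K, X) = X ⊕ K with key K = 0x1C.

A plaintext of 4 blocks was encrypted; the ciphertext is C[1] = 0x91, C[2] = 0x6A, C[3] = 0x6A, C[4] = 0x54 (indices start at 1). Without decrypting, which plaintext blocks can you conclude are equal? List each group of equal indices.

P[2] = P[3]

ECB encrypts each block independently with the same key, so equal ciphertext blocks imply equal plaintext blocks.
C[2] = C[3] = 0x6A, so P[2] = P[3].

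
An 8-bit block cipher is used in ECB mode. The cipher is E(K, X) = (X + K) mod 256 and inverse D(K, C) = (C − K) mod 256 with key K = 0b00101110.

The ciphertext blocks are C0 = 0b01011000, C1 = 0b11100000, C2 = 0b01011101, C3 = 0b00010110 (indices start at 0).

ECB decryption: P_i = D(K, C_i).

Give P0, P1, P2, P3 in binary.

P0: D(K, 0b01011000) = 0b00101010.
P1: D(K, 0b11100000) = 0b10110010.
P2: D(K, 0b01011101) = 0b00101111.
P3: D(K, 0b00010110) = 0b11101000.

P0 = 0b00101010, P1 = 0b10110010, P2 = 0b00101111, P3 = 0b11101000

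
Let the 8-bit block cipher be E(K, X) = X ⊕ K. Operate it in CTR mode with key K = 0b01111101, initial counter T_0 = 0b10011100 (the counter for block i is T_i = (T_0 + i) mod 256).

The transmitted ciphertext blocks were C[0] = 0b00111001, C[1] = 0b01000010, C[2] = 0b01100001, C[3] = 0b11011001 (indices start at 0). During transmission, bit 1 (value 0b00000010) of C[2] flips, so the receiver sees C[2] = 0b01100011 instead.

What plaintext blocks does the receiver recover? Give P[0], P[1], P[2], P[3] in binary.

CTR decryption: S_i = E(K, T_i) where T_i is the counter for block i; P_i = C_i ⊕ S_i.
Only C[2] changed, to 0b01100011. In CTR, a change in C_i flips the same bit in P_i only; the keystream is unaffected. Decrypting the received ciphertext:
P[0]: T = 0b10011100, S = E(K, T) = 0b11100001; 0b00111001 ⊕ 0b11100001 = 0b11011000.
P[1]: T = 0b10011101, S = E(K, T) = 0b11100000; 0b01000010 ⊕ 0b11100000 = 0b10100010.
P[2]: T = 0b10011110, S = E(K, T) = 0b11100011; 0b01100011 ⊕ 0b11100011 = 0b10000000.
P[3]: T = 0b10011111, S = E(K, T) = 0b11100010; 0b11011001 ⊕ 0b11100010 = 0b00111011.
Blocks that differ from the original plaintext: P[2].

P[0] = 0b11011000, P[1] = 0b10100010, P[2] = 0b10000000, P[3] = 0b00111011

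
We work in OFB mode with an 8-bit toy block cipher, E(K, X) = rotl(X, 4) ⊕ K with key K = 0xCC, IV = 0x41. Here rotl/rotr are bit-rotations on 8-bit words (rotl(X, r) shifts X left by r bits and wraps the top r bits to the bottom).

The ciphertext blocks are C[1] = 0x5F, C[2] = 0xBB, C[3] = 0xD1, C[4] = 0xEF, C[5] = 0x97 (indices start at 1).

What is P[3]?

OFB decryption: S_i = E(K, S_{i−1}) with S_{0} = IV; P_i = C_i ⊕ S_i.
P[1]: S = E(K, 0x41) = 0xD8; 0x5F ⊕ 0xD8 = 0x87.
P[2]: S = E(K, 0xD8) = 0x41; 0xBB ⊕ 0x41 = 0xFA.
P[3]: S = E(K, 0x41) = 0xD8; 0xD1 ⊕ 0xD8 = 0x09.

P[3] = 0x09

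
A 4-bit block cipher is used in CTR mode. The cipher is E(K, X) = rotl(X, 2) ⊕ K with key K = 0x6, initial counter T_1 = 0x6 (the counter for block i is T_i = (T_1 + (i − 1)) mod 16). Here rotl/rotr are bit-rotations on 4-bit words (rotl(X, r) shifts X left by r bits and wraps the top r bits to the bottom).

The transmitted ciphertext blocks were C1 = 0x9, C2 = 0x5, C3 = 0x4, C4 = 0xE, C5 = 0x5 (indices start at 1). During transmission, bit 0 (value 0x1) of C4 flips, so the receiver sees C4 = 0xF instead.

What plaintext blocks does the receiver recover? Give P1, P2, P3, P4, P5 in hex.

CTR decryption: S_i = E(K, T_i) where T_i is the counter for block i; P_i = C_i ⊕ S_i.
Only C4 changed, to 0xF. In CTR, a change in C_i flips the same bit in P_i only; the keystream is unaffected. Decrypting the received ciphertext:
P1: T = 0x6, S = E(K, T) = 0xF; 0x9 ⊕ 0xF = 0x6.
P2: T = 0x7, S = E(K, T) = 0xB; 0x5 ⊕ 0xB = 0xE.
P3: T = 0x8, S = E(K, T) = 0x4; 0x4 ⊕ 0x4 = 0x0.
P4: T = 0x9, S = E(K, T) = 0x0; 0xF ⊕ 0x0 = 0xF.
P5: T = 0xA, S = E(K, T) = 0xC; 0x5 ⊕ 0xC = 0x9.
Blocks that differ from the original plaintext: P4.

P1 = 0x6, P2 = 0xE, P3 = 0x0, P4 = 0xF, P5 = 0x9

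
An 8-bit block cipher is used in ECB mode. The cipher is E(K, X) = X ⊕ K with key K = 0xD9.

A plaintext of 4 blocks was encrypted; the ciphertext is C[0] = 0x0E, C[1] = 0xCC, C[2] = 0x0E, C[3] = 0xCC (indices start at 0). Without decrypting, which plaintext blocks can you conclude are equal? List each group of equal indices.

P[0] = P[2]; P[1] = P[3]

ECB encrypts each block independently with the same key, so equal ciphertext blocks imply equal plaintext blocks.
C[0] = C[2] = 0x0E, so P[0] = P[2].
C[1] = C[3] = 0xCC, so P[1] = P[3].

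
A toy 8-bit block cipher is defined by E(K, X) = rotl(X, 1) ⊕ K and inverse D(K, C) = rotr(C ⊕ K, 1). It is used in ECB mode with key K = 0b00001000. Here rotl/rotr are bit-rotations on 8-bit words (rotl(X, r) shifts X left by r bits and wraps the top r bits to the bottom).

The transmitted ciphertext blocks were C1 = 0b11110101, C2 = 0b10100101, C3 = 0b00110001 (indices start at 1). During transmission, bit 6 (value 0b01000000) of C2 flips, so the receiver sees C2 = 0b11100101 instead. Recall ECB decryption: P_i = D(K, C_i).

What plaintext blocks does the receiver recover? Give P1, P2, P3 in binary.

P1 = 0b11111110, P2 = 0b11110110, P3 = 0b10011100

Only C2 changed, to 0b11100101. In ECB, a change in C_i affects only P_i. Decrypting the received ciphertext:
P1: D(K, 0b11110101) = 0b11111110.
P2: D(K, 0b11100101) = 0b11110110.
P3: D(K, 0b00110001) = 0b10011100.
Blocks that differ from the original plaintext: P2.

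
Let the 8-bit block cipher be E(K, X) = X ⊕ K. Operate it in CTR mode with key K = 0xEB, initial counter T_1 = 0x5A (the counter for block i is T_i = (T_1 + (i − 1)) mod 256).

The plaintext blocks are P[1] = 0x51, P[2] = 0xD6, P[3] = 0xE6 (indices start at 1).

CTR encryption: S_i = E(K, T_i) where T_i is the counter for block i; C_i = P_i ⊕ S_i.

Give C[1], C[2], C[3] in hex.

C[1] = 0xE0, C[2] = 0x66, C[3] = 0x51

C[1]: T = 0x5A, S = E(K, T) = 0xB1; 0x51 ⊕ 0xB1 = 0xE0.
C[2]: T = 0x5B, S = E(K, T) = 0xB0; 0xD6 ⊕ 0xB0 = 0x66.
C[3]: T = 0x5C, S = E(K, T) = 0xB7; 0xE6 ⊕ 0xB7 = 0x51.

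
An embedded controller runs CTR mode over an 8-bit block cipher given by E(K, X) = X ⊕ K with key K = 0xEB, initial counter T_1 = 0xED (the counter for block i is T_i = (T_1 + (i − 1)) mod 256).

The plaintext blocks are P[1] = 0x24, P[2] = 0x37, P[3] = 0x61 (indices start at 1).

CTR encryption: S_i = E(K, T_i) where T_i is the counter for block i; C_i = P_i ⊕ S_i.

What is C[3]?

C[3] = 0x65

C[1]: T = 0xED, S = E(K, T) = 0x06; 0x24 ⊕ 0x06 = 0x22.
C[2]: T = 0xEE, S = E(K, T) = 0x05; 0x37 ⊕ 0x05 = 0x32.
C[3]: T = 0xEF, S = E(K, T) = 0x04; 0x61 ⊕ 0x04 = 0x65.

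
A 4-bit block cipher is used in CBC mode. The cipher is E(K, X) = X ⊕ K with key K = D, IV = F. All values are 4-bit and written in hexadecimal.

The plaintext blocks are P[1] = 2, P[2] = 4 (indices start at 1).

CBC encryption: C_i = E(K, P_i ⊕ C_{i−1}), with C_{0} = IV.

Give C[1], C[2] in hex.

C[1] = 0, C[2] = 9

C[1]: P[1] ⊕ F = D; E(K, D) = 0.
C[2]: P[2] ⊕ 0 = 4; E(K, 4) = 9.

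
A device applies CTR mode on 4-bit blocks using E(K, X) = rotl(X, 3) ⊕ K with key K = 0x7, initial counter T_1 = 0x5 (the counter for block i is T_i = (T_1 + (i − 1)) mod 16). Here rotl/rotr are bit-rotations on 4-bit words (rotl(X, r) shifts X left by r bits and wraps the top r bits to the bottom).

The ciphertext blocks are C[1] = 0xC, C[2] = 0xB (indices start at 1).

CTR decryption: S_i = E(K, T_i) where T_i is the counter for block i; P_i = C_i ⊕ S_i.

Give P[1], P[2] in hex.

P[1]: T = 0x5, S = E(K, T) = 0xD; 0xC ⊕ 0xD = 0x1.
P[2]: T = 0x6, S = E(K, T) = 0x4; 0xB ⊕ 0x4 = 0xF.

P[1] = 0x1, P[2] = 0xF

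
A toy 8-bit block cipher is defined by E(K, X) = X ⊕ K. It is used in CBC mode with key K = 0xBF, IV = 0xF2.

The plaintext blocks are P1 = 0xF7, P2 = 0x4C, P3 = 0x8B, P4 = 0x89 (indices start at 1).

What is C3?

CBC encryption: C_i = E(K, P_i ⊕ C_{i−1}), with C_{0} = IV.
C1: P1 ⊕ 0xF2 = 0x05; E(K, 0x05) = 0xBA.
C2: P2 ⊕ 0xBA = 0xF6; E(K, 0xF6) = 0x49.
C3: P3 ⊕ 0x49 = 0xC2; E(K, 0xC2) = 0x7D.

C3 = 0x7D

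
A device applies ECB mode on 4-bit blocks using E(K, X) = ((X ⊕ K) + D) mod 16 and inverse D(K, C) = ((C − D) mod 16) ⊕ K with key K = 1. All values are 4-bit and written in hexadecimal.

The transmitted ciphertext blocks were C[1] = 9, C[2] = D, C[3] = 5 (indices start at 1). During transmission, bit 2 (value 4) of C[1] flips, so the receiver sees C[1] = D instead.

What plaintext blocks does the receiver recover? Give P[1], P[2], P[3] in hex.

ECB decryption: P_i = D(K, C_i).
Only C[1] changed, to D. In ECB, a change in C_i affects only P_i. Decrypting the received ciphertext:
P[1]: D(K, D) = 1.
P[2]: D(K, D) = 1.
P[3]: D(K, 5) = 9.
Blocks that differ from the original plaintext: P[1].

P[1] = 1, P[2] = 1, P[3] = 9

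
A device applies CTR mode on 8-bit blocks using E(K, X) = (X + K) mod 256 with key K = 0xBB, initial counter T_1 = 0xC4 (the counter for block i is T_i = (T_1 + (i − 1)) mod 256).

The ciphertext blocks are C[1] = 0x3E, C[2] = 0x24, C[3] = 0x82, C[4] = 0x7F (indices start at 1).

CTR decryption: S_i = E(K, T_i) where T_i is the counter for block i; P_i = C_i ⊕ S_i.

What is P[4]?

P[4]: T = 0xC7, S = E(K, T) = 0x82; 0x7F ⊕ 0x82 = 0xFD.

P[4] = 0xFD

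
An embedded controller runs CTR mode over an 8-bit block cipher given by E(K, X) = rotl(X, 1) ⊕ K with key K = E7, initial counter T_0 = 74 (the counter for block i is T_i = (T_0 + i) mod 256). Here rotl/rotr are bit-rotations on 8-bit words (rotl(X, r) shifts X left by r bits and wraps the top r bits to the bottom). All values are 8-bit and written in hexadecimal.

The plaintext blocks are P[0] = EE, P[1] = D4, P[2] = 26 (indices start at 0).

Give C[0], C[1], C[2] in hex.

CTR encryption: S_i = E(K, T_i) where T_i is the counter for block i; C_i = P_i ⊕ S_i.
C[0]: T = 74, S = E(K, T) = 0F; EE ⊕ 0F = E1.
C[1]: T = 75, S = E(K, T) = 0D; D4 ⊕ 0D = D9.
C[2]: T = 76, S = E(K, T) = 0B; 26 ⊕ 0B = 2D.

C[0] = E1, C[1] = D9, C[2] = 2D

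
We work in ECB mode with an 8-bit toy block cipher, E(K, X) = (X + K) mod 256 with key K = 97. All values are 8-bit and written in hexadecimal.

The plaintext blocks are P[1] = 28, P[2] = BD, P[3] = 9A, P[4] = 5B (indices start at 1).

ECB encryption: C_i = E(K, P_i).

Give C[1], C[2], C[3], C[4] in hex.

C[1]: E(K, 28) = BF.
C[2]: E(K, BD) = 54.
C[3]: E(K, 9A) = 31.
C[4]: E(K, 5B) = F2.

C[1] = BF, C[2] = 54, C[3] = 31, C[4] = F2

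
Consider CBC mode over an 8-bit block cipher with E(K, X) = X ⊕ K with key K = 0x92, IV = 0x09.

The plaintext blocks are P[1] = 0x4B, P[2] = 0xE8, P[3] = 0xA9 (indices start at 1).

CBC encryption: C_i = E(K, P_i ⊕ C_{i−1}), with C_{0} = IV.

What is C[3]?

C[1]: P[1] ⊕ 0x09 = 0x42; E(K, 0x42) = 0xD0.
C[2]: P[2] ⊕ 0xD0 = 0x38; E(K, 0x38) = 0xAA.
C[3]: P[3] ⊕ 0xAA = 0x03; E(K, 0x03) = 0x91.

C[3] = 0x91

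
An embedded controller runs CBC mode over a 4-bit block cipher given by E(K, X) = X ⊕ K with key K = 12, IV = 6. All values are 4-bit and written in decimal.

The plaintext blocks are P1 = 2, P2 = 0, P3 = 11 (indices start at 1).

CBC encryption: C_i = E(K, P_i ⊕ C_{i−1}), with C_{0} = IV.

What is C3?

C3 = 3

C1: P1 ⊕ 6 = 4; E(K, 4) = 8.
C2: P2 ⊕ 8 = 8; E(K, 8) = 4.
C3: P3 ⊕ 4 = 15; E(K, 15) = 3.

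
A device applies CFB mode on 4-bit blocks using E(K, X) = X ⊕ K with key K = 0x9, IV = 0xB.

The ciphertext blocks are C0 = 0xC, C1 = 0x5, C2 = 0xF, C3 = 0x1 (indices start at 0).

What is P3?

P3 = 0x7

CFB decryption: P_i = C_i ⊕ E(K, C_{i−1}), with C_{−1} = IV.
P3: E(K, 0xF) = 0x6; 0x1 ⊕ 0x6 = 0x7.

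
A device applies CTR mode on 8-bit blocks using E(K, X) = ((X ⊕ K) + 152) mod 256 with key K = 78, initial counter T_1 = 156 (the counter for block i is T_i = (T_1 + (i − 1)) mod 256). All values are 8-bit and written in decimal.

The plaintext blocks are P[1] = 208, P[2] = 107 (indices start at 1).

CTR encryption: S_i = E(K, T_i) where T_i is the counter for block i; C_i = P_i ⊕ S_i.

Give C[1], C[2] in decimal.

C[1]: T = 156, S = E(K, T) = 106; 208 ⊕ 106 = 186.
C[2]: T = 157, S = E(K, T) = 107; 107 ⊕ 107 = 0.

C[1] = 186, C[2] = 0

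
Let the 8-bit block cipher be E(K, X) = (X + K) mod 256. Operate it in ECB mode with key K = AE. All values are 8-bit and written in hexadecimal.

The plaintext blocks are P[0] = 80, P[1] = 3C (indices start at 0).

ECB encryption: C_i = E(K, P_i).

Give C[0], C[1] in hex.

C[0]: E(K, 80) = 2E.
C[1]: E(K, 3C) = EA.

C[0] = 2E, C[1] = EA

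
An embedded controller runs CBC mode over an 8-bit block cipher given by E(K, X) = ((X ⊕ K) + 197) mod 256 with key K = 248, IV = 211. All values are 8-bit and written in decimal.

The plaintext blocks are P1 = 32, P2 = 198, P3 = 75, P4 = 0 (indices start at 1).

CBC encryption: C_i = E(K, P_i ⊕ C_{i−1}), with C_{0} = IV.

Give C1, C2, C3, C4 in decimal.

C1: P1 ⊕ 211 = 243; E(K, 243) = 208.
C2: P2 ⊕ 208 = 22; E(K, 22) = 179.
C3: P3 ⊕ 179 = 248; E(K, 248) = 197.
C4: P4 ⊕ 197 = 197; E(K, 197) = 2.

C1 = 208, C2 = 179, C3 = 197, C4 = 2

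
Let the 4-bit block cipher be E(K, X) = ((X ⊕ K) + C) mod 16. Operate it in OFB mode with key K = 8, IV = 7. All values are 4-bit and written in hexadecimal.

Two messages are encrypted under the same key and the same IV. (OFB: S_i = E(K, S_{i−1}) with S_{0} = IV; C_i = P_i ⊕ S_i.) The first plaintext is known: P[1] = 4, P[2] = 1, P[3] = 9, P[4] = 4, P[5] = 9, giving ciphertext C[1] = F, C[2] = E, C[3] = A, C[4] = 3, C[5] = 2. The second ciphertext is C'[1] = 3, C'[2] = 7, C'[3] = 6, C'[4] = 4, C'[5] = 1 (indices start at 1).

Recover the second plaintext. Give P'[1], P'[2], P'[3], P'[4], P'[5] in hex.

In OFB with a reused IV, both messages share the same keystream S_i, so C_i ⊕ C'_i = P_i ⊕ P'_i and thus P'_i = P_i ⊕ C_i ⊕ C'_i.
P'[1]: 4 ⊕ F ⊕ 3 = 8.
P'[2]: 1 ⊕ E ⊕ 7 = 8.
P'[3]: 9 ⊕ A ⊕ 6 = 5.
P'[4]: 4 ⊕ 3 ⊕ 4 = 3.
P'[5]: 9 ⊕ 2 ⊕ 1 = A.

P'[1] = 8, P'[2] = 8, P'[3] = 5, P'[4] = 3, P'[5] = A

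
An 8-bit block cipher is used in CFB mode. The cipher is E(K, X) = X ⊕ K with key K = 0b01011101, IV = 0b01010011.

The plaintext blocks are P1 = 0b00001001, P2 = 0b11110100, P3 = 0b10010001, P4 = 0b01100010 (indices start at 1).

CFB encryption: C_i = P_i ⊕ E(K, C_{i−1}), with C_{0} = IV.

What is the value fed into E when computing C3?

0b10101110

C1: E(K, 0b01010011) = 0b00001110; 0b00001001 ⊕ 0b00001110 = 0b00000111.
C2: E(K, 0b00000111) = 0b01011010; 0b11110100 ⊕ 0b01011010 = 0b10101110.
C3: E(K, 0b10101110) = 0b11110011; 0b10010001 ⊕ 0b11110011 = 0b01100010.
So the input to E for block 3 is 0b10101110.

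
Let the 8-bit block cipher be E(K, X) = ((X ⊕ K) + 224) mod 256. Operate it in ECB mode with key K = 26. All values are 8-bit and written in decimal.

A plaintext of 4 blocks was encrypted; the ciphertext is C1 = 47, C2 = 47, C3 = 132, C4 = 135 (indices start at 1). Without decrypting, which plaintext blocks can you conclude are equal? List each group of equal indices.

P1 = P2

ECB encrypts each block independently with the same key, so equal ciphertext blocks imply equal plaintext blocks.
C1 = C2 = 47, so P1 = P2.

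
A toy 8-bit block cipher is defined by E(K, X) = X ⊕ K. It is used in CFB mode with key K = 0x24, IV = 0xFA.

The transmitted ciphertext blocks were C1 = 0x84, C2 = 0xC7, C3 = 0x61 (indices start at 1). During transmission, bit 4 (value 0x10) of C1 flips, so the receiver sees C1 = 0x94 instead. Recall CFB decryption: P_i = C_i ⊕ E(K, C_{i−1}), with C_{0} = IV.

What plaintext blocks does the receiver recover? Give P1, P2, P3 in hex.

Only C1 changed, to 0x94. In CFB, a change in C_i flips the same bit in P_i and garbles P_{i+1}. Decrypting the received ciphertext:
P1: E(K, 0xFA) = 0xDE; 0x94 ⊕ 0xDE = 0x4A.
P2: E(K, 0x94) = 0xB0; 0xC7 ⊕ 0xB0 = 0x77.
P3: E(K, 0xC7) = 0xE3; 0x61 ⊕ 0xE3 = 0x82.
Blocks that differ from the original plaintext: P1, P2.

P1 = 0x4A, P2 = 0x77, P3 = 0x82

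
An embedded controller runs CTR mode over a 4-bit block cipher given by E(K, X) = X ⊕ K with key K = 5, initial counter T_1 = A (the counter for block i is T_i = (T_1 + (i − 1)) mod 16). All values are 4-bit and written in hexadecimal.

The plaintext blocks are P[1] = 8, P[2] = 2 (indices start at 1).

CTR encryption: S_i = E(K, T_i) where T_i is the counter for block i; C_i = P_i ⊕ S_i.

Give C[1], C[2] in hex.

C[1]: T = A, S = E(K, T) = F; 8 ⊕ F = 7.
C[2]: T = B, S = E(K, T) = E; 2 ⊕ E = C.

C[1] = 7, C[2] = C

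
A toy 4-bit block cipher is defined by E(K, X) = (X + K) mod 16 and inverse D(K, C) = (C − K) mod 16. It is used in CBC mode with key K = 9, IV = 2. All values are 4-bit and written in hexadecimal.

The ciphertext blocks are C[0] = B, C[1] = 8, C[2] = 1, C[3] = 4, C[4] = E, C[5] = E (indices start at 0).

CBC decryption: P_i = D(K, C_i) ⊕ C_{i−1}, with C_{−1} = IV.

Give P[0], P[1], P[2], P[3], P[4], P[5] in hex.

P[0]: D(K, B) = 2; 2 ⊕ 2 = 0.
P[1]: D(K, 8) = F; F ⊕ B = 4.
P[2]: D(K, 1) = 8; 8 ⊕ 8 = 0.
P[3]: D(K, 4) = B; B ⊕ 1 = A.
P[4]: D(K, E) = 5; 5 ⊕ 4 = 1.
P[5]: D(K, E) = 5; 5 ⊕ E = B.

P[0] = 0, P[1] = 4, P[2] = 0, P[3] = A, P[4] = 1, P[5] = B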